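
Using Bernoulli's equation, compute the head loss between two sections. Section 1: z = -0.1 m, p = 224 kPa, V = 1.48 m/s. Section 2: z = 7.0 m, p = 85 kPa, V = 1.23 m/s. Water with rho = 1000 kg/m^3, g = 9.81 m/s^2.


Total head at each section: H = z + p/(rho*g) + V^2/(2g).
H1 = -0.1 + 224*1000/(1000*9.81) + 1.48^2/(2*9.81)
   = -0.1 + 22.834 + 0.1116
   = 22.845 m.
H2 = 7.0 + 85*1000/(1000*9.81) + 1.23^2/(2*9.81)
   = 7.0 + 8.665 + 0.0771
   = 15.742 m.
h_L = H1 - H2 = 22.845 - 15.742 = 7.104 m.

7.104


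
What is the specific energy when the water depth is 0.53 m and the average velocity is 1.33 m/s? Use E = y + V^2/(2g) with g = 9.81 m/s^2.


Specific energy E = y + V^2/(2g).
Velocity head = V^2/(2g) = 1.33^2 / (2*9.81) = 1.7689 / 19.62 = 0.0902 m.
E = 0.53 + 0.0902 = 0.6202 m.

0.6202


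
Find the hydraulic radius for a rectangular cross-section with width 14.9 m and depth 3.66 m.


For a rectangular section:
Flow area A = b * y = 14.9 * 3.66 = 54.53 m^2.
Wetted perimeter P = b + 2y = 14.9 + 2*3.66 = 22.22 m.
Hydraulic radius R = A/P = 54.53 / 22.22 = 2.4543 m.

2.4543


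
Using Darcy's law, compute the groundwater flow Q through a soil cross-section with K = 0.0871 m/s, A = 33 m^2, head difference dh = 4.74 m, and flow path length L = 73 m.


Darcy's law: Q = K * A * i, where i = dh/L.
Hydraulic gradient i = 4.74 / 73 = 0.064932.
Q = 0.0871 * 33 * 0.064932
  = 0.1866 m^3/s.

0.1866


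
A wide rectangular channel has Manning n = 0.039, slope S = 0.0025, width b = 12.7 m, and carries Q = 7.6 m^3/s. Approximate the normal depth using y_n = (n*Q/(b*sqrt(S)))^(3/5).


We use the wide-channel approximation y_n = (n*Q/(b*sqrt(S)))^(3/5).
sqrt(S) = sqrt(0.0025) = 0.05.
Numerator: n*Q = 0.039 * 7.6 = 0.2964.
Denominator: b*sqrt(S) = 12.7 * 0.05 = 0.635.
arg = 0.4668.
y_n = 0.4668^(3/5) = 0.6331 m.

0.6331


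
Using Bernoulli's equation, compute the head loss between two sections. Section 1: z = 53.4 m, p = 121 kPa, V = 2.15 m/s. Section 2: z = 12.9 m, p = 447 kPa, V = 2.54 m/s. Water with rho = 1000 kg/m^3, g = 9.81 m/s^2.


Total head at each section: H = z + p/(rho*g) + V^2/(2g).
H1 = 53.4 + 121*1000/(1000*9.81) + 2.15^2/(2*9.81)
   = 53.4 + 12.334 + 0.2356
   = 65.97 m.
H2 = 12.9 + 447*1000/(1000*9.81) + 2.54^2/(2*9.81)
   = 12.9 + 45.566 + 0.3288
   = 58.795 m.
h_L = H1 - H2 = 65.97 - 58.795 = 7.175 m.

7.175


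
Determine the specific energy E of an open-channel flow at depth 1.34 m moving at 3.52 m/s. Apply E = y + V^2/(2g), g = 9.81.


Specific energy E = y + V^2/(2g).
Velocity head = V^2/(2g) = 3.52^2 / (2*9.81) = 12.3904 / 19.62 = 0.6315 m.
E = 1.34 + 0.6315 = 1.9715 m.

1.9715


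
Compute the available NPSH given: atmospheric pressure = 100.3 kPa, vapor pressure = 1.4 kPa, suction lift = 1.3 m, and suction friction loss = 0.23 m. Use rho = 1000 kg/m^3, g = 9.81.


NPSHa = p_atm/(rho*g) - z_s - hf_s - p_vap/(rho*g).
p_atm/(rho*g) = 100.3*1000 / (1000*9.81) = 10.224 m.
p_vap/(rho*g) = 1.4*1000 / (1000*9.81) = 0.143 m.
NPSHa = 10.224 - 1.3 - 0.23 - 0.143
      = 8.55 m.

8.55


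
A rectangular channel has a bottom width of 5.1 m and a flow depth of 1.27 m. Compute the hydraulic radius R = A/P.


For a rectangular section:
Flow area A = b * y = 5.1 * 1.27 = 6.48 m^2.
Wetted perimeter P = b + 2y = 5.1 + 2*1.27 = 7.64 m.
Hydraulic radius R = A/P = 6.48 / 7.64 = 0.8478 m.

0.8478


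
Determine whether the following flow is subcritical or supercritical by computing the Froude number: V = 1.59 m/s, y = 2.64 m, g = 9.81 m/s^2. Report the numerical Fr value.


The Froude number is defined as Fr = V / sqrt(g*y).
g*y = 9.81 * 2.64 = 25.8984.
sqrt(g*y) = sqrt(25.8984) = 5.089.
Fr = 1.59 / 5.089 = 0.3124.
Since Fr < 1, the flow is subcritical.

0.3124


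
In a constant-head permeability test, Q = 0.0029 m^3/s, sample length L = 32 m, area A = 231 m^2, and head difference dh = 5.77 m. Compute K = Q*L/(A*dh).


From K = Q*L / (A*dh):
Numerator: Q*L = 0.0029 * 32 = 0.0928.
Denominator: A*dh = 231 * 5.77 = 1332.87.
K = 0.0928 / 1332.87 = 7e-05 m/s.

7e-05


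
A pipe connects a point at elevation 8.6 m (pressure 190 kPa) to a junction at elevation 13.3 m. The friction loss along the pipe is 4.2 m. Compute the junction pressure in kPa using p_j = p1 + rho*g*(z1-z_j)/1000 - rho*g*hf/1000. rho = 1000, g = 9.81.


Junction pressure: p_j = p1 + rho*g*(z1 - z_j)/1000 - rho*g*hf/1000.
Elevation term = 1000*9.81*(8.6 - 13.3)/1000 = -46.107 kPa.
Friction term = 1000*9.81*4.2/1000 = 41.202 kPa.
p_j = 190 + -46.107 - 41.202 = 102.69 kPa.

102.69


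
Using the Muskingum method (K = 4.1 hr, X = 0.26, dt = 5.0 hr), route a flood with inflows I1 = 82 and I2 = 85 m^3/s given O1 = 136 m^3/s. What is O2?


Muskingum coefficients:
denom = 2*K*(1-X) + dt = 2*4.1*(1-0.26) + 5.0 = 11.068.
C0 = (dt - 2*K*X)/denom = (5.0 - 2*4.1*0.26)/11.068 = 0.2591.
C1 = (dt + 2*K*X)/denom = (5.0 + 2*4.1*0.26)/11.068 = 0.6444.
C2 = (2*K*(1-X) - dt)/denom = 0.0965.
O2 = C0*I2 + C1*I1 + C2*O1
   = 0.2591*85 + 0.6444*82 + 0.0965*136
   = 87.99 m^3/s.

87.99


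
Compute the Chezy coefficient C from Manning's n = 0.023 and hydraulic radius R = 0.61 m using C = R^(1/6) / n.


The Chezy coefficient relates to Manning's n through C = R^(1/6) / n.
R^(1/6) = 0.61^(1/6) = 0.920919.
C = 0.920919 / 0.023 = 40.04 m^(1/2)/s.

40.04


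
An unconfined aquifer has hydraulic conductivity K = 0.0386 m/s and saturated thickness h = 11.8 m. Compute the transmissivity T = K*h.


Transmissivity is defined as T = K * h.
T = 0.0386 * 11.8
  = 0.4555 m^2/s.

0.4555


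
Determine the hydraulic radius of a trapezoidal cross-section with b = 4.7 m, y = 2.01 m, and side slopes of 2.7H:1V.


For a trapezoidal section with side slope z:
A = (b + z*y)*y = (4.7 + 2.7*2.01)*2.01 = 20.355 m^2.
P = b + 2*y*sqrt(1 + z^2) = 4.7 + 2*2.01*sqrt(1 + 2.7^2) = 16.275 m.
R = A/P = 20.355 / 16.275 = 1.2507 m.

1.2507


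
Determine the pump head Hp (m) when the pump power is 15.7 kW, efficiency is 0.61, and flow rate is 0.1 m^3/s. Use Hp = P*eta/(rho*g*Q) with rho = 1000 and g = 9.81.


Pump head formula: Hp = P * eta / (rho * g * Q).
Numerator: P * eta = 15.7 * 1000 * 0.61 = 9577.0 W.
Denominator: rho * g * Q = 1000 * 9.81 * 0.1 = 981.0.
Hp = 9577.0 / 981.0 = 9.76 m.

9.76


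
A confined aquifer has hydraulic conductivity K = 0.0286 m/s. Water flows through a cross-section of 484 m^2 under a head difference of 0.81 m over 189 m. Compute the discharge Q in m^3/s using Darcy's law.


Darcy's law: Q = K * A * i, where i = dh/L.
Hydraulic gradient i = 0.81 / 189 = 0.004286.
Q = 0.0286 * 484 * 0.004286
  = 0.0593 m^3/s.

0.0593


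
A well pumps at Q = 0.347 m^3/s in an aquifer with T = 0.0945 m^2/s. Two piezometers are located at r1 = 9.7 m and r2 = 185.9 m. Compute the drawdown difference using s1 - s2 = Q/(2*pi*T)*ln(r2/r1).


Thiem equation: s1 - s2 = Q/(2*pi*T) * ln(r2/r1).
ln(r2/r1) = ln(185.9/9.7) = 2.9531.
Q/(2*pi*T) = 0.347 / (2*pi*0.0945) = 0.347 / 0.5938 = 0.5844.
s1 - s2 = 0.5844 * 2.9531 = 1.7258 m.

1.7258


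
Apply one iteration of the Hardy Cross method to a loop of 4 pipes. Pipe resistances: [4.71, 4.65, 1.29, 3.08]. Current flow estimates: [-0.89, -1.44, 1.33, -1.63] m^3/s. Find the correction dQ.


Numerator terms (r*Q*|Q|): 4.71*-0.89*|-0.89| = -3.7308; 4.65*-1.44*|-1.44| = -9.6422; 1.29*1.33*|1.33| = 2.2819; 3.08*-1.63*|-1.63| = -8.1833.
Sum of numerator = -19.2744.
Denominator terms (r*|Q|): 4.71*|-0.89| = 4.1919; 4.65*|-1.44| = 6.696; 1.29*|1.33| = 1.7157; 3.08*|-1.63| = 5.0204.
2 * sum of denominator = 2 * 17.624 = 35.248.
dQ = --19.2744 / 35.248 = 0.5468 m^3/s.

0.5468


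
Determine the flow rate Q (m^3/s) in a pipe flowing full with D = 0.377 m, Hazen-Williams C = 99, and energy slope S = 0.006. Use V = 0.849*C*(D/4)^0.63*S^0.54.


For a full circular pipe, R = D/4 = 0.377/4 = 0.0943 m.
V = 0.849 * 99 * 0.0943^0.63 * 0.006^0.54
  = 0.849 * 99 * 0.225838 * 0.063125
  = 1.1982 m/s.
Pipe area A = pi*D^2/4 = pi*0.377^2/4 = 0.1116 m^2.
Q = A * V = 0.1116 * 1.1982 = 0.1338 m^3/s.

0.1338


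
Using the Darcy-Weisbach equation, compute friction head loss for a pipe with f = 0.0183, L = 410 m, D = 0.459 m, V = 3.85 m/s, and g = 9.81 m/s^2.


Darcy-Weisbach equation: h_f = f * (L/D) * V^2/(2g).
f * L/D = 0.0183 * 410/0.459 = 16.3464.
V^2/(2g) = 3.85^2 / (2*9.81) = 14.8225 / 19.62 = 0.7555 m.
h_f = 16.3464 * 0.7555 = 12.349 m.

12.349


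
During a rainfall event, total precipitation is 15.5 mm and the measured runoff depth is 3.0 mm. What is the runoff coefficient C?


The runoff coefficient C = runoff depth / rainfall depth.
C = 3.0 / 15.5
  = 0.1935.

0.1935


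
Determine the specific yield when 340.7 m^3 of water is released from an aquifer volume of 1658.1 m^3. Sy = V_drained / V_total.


Specific yield Sy = Volume drained / Total volume.
Sy = 340.7 / 1658.1
   = 0.2055.

0.2055


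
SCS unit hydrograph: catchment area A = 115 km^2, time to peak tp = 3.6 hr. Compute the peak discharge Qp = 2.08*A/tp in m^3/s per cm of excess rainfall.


SCS formula: Qp = 2.08 * A / tp.
Qp = 2.08 * 115 / 3.6
   = 239.2 / 3.6
   = 66.44 m^3/s per cm.

66.44


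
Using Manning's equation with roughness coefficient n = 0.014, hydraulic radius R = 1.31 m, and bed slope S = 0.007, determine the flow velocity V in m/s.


Manning's equation gives V = (1/n) * R^(2/3) * S^(1/2).
First, compute R^(2/3) = 1.31^(2/3) = 1.1972.
Next, S^(1/2) = 0.007^(1/2) = 0.083666.
Then 1/n = 1/0.014 = 71.43.
V = 71.43 * 1.1972 * 0.083666 = 7.1549 m/s.

7.1549


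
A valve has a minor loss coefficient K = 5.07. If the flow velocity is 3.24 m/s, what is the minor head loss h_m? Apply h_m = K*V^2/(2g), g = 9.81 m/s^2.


Minor loss formula: h_m = K * V^2/(2g).
V^2 = 3.24^2 = 10.4976.
V^2/(2g) = 10.4976 / 19.62 = 0.535 m.
h_m = 5.07 * 0.535 = 2.7127 m.

2.7127


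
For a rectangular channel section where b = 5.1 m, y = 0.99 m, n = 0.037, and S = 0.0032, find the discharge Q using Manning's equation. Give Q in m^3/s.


For a rectangular channel, the cross-sectional area A = b * y = 5.1 * 0.99 = 5.05 m^2.
The wetted perimeter P = b + 2y = 5.1 + 2*0.99 = 7.08 m.
Hydraulic radius R = A/P = 5.05/7.08 = 0.7131 m.
Velocity V = (1/n)*R^(2/3)*S^(1/2) = (1/0.037)*0.7131^(2/3)*0.0032^(1/2) = 1.2204 m/s.
Discharge Q = A * V = 5.05 * 1.2204 = 6.162 m^3/s.

6.162


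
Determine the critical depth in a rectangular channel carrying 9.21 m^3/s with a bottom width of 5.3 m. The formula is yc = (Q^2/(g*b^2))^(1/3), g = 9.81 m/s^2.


Using yc = (Q^2 / (g * b^2))^(1/3):
Q^2 = 9.21^2 = 84.82.
g * b^2 = 9.81 * 5.3^2 = 9.81 * 28.09 = 275.56.
Q^2 / (g*b^2) = 84.82 / 275.56 = 0.3078.
yc = 0.3078^(1/3) = 0.6752 m.

0.6752


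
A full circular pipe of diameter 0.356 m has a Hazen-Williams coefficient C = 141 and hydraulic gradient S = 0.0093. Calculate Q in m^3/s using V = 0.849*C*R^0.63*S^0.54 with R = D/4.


For a full circular pipe, R = D/4 = 0.356/4 = 0.089 m.
V = 0.849 * 141 * 0.089^0.63 * 0.0093^0.54
  = 0.849 * 141 * 0.217829 * 0.07998
  = 2.0856 m/s.
Pipe area A = pi*D^2/4 = pi*0.356^2/4 = 0.0995 m^2.
Q = A * V = 0.0995 * 2.0856 = 0.2076 m^3/s.

0.2076


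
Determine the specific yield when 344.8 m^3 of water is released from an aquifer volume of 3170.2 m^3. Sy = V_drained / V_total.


Specific yield Sy = Volume drained / Total volume.
Sy = 344.8 / 3170.2
   = 0.1088.

0.1088


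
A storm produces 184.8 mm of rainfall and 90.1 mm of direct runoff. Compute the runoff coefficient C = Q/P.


The runoff coefficient C = runoff depth / rainfall depth.
C = 90.1 / 184.8
  = 0.4876.

0.4876


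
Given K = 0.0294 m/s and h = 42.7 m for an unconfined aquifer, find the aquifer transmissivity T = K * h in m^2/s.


Transmissivity is defined as T = K * h.
T = 0.0294 * 42.7
  = 1.2554 m^2/s.

1.2554


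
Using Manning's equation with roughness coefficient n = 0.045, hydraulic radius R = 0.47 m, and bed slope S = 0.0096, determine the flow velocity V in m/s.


Manning's equation gives V = (1/n) * R^(2/3) * S^(1/2).
First, compute R^(2/3) = 0.47^(2/3) = 0.6045.
Next, S^(1/2) = 0.0096^(1/2) = 0.09798.
Then 1/n = 1/0.045 = 22.22.
V = 22.22 * 0.6045 * 0.09798 = 1.3162 m/s.

1.3162


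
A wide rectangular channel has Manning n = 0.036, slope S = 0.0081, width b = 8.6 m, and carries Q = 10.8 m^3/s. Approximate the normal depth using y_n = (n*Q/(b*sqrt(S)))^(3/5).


We use the wide-channel approximation y_n = (n*Q/(b*sqrt(S)))^(3/5).
sqrt(S) = sqrt(0.0081) = 0.09.
Numerator: n*Q = 0.036 * 10.8 = 0.3888.
Denominator: b*sqrt(S) = 8.6 * 0.09 = 0.774.
arg = 0.5023.
y_n = 0.5023^(3/5) = 0.6616 m.

0.6616


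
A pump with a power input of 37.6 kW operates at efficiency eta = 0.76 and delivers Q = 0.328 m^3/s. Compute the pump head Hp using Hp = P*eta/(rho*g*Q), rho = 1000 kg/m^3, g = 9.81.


Pump head formula: Hp = P * eta / (rho * g * Q).
Numerator: P * eta = 37.6 * 1000 * 0.76 = 28576.0 W.
Denominator: rho * g * Q = 1000 * 9.81 * 0.328 = 3217.68.
Hp = 28576.0 / 3217.68 = 8.88 m.

8.88


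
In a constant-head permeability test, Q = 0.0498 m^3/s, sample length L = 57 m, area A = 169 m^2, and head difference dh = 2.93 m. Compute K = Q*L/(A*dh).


From K = Q*L / (A*dh):
Numerator: Q*L = 0.0498 * 57 = 2.8386.
Denominator: A*dh = 169 * 2.93 = 495.17.
K = 2.8386 / 495.17 = 0.005733 m/s.

0.005733


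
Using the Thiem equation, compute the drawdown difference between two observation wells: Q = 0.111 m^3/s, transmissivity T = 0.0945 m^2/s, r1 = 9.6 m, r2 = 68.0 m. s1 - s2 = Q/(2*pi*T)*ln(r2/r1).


Thiem equation: s1 - s2 = Q/(2*pi*T) * ln(r2/r1).
ln(r2/r1) = ln(68.0/9.6) = 1.9577.
Q/(2*pi*T) = 0.111 / (2*pi*0.0945) = 0.111 / 0.5938 = 0.1869.
s1 - s2 = 0.1869 * 1.9577 = 0.366 m.

0.366


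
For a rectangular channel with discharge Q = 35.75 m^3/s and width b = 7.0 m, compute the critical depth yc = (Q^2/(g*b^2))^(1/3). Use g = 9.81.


Using yc = (Q^2 / (g * b^2))^(1/3):
Q^2 = 35.75^2 = 1278.06.
g * b^2 = 9.81 * 7.0^2 = 9.81 * 49.0 = 480.69.
Q^2 / (g*b^2) = 1278.06 / 480.69 = 2.6588.
yc = 2.6588^(1/3) = 1.3854 m.

1.3854


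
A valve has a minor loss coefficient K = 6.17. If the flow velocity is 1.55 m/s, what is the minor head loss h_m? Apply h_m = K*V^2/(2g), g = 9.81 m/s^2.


Minor loss formula: h_m = K * V^2/(2g).
V^2 = 1.55^2 = 2.4025.
V^2/(2g) = 2.4025 / 19.62 = 0.1225 m.
h_m = 6.17 * 0.1225 = 0.7555 m.

0.7555


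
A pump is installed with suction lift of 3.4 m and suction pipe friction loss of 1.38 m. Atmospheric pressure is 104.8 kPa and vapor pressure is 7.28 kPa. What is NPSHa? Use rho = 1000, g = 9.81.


NPSHa = p_atm/(rho*g) - z_s - hf_s - p_vap/(rho*g).
p_atm/(rho*g) = 104.8*1000 / (1000*9.81) = 10.683 m.
p_vap/(rho*g) = 7.28*1000 / (1000*9.81) = 0.742 m.
NPSHa = 10.683 - 3.4 - 1.38 - 0.742
      = 5.16 m.

5.16


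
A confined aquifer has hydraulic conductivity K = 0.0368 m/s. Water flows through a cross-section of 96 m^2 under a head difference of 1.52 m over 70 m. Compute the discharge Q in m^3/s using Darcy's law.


Darcy's law: Q = K * A * i, where i = dh/L.
Hydraulic gradient i = 1.52 / 70 = 0.021714.
Q = 0.0368 * 96 * 0.021714
  = 0.0767 m^3/s.

0.0767


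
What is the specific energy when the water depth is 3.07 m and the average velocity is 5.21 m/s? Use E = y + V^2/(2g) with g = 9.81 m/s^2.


Specific energy E = y + V^2/(2g).
Velocity head = V^2/(2g) = 5.21^2 / (2*9.81) = 27.1441 / 19.62 = 1.3835 m.
E = 3.07 + 1.3835 = 4.4535 m.

4.4535


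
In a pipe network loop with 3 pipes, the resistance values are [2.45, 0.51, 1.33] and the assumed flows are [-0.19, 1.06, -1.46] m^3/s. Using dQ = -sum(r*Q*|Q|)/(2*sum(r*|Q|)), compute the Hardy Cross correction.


Numerator terms (r*Q*|Q|): 2.45*-0.19*|-0.19| = -0.0884; 0.51*1.06*|1.06| = 0.573; 1.33*-1.46*|-1.46| = -2.835.
Sum of numerator = -2.3504.
Denominator terms (r*|Q|): 2.45*|-0.19| = 0.4655; 0.51*|1.06| = 0.5406; 1.33*|-1.46| = 1.9418.
2 * sum of denominator = 2 * 2.9479 = 5.8958.
dQ = --2.3504 / 5.8958 = 0.3987 m^3/s.

0.3987


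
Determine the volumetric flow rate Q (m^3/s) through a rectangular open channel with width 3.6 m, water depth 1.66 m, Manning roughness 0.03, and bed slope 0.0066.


For a rectangular channel, the cross-sectional area A = b * y = 3.6 * 1.66 = 5.98 m^2.
The wetted perimeter P = b + 2y = 3.6 + 2*1.66 = 6.92 m.
Hydraulic radius R = A/P = 5.98/6.92 = 0.8636 m.
Velocity V = (1/n)*R^(2/3)*S^(1/2) = (1/0.03)*0.8636^(2/3)*0.0066^(1/2) = 2.4558 m/s.
Discharge Q = A * V = 5.98 * 2.4558 = 14.676 m^3/s.

14.676


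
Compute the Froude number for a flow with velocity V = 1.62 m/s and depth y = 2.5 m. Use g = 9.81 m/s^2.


The Froude number is defined as Fr = V / sqrt(g*y).
g*y = 9.81 * 2.5 = 24.525.
sqrt(g*y) = sqrt(24.525) = 4.9523.
Fr = 1.62 / 4.9523 = 0.3271.

0.3271


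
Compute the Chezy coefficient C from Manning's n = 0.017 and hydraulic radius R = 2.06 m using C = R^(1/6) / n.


The Chezy coefficient relates to Manning's n through C = R^(1/6) / n.
R^(1/6) = 2.06^(1/6) = 1.128005.
C = 1.128005 / 0.017 = 66.35 m^(1/2)/s.

66.35


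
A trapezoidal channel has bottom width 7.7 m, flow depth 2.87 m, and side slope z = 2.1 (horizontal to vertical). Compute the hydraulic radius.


For a trapezoidal section with side slope z:
A = (b + z*y)*y = (7.7 + 2.1*2.87)*2.87 = 39.396 m^2.
P = b + 2*y*sqrt(1 + z^2) = 7.7 + 2*2.87*sqrt(1 + 2.1^2) = 21.051 m.
R = A/P = 39.396 / 21.051 = 1.8715 m.

1.8715


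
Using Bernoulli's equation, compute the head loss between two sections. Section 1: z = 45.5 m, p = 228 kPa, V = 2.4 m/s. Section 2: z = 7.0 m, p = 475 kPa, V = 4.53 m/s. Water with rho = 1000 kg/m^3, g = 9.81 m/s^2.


Total head at each section: H = z + p/(rho*g) + V^2/(2g).
H1 = 45.5 + 228*1000/(1000*9.81) + 2.4^2/(2*9.81)
   = 45.5 + 23.242 + 0.2936
   = 69.035 m.
H2 = 7.0 + 475*1000/(1000*9.81) + 4.53^2/(2*9.81)
   = 7.0 + 48.42 + 1.0459
   = 56.466 m.
h_L = H1 - H2 = 69.035 - 56.466 = 12.569 m.

12.569


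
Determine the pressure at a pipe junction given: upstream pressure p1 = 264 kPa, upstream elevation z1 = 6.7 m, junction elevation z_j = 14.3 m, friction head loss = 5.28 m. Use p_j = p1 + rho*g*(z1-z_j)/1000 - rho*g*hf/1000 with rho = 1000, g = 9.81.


Junction pressure: p_j = p1 + rho*g*(z1 - z_j)/1000 - rho*g*hf/1000.
Elevation term = 1000*9.81*(6.7 - 14.3)/1000 = -74.556 kPa.
Friction term = 1000*9.81*5.28/1000 = 51.797 kPa.
p_j = 264 + -74.556 - 51.797 = 137.65 kPa.

137.65


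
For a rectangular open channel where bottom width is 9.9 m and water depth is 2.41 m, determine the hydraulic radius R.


For a rectangular section:
Flow area A = b * y = 9.9 * 2.41 = 23.86 m^2.
Wetted perimeter P = b + 2y = 9.9 + 2*2.41 = 14.72 m.
Hydraulic radius R = A/P = 23.86 / 14.72 = 1.6209 m.

1.6209


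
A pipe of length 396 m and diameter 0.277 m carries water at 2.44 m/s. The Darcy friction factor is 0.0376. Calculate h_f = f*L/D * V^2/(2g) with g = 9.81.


Darcy-Weisbach equation: h_f = f * (L/D) * V^2/(2g).
f * L/D = 0.0376 * 396/0.277 = 53.7531.
V^2/(2g) = 2.44^2 / (2*9.81) = 5.9536 / 19.62 = 0.3034 m.
h_f = 53.7531 * 0.3034 = 16.311 m.

16.311


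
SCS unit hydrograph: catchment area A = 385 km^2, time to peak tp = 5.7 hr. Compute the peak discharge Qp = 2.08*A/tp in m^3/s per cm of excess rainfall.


SCS formula: Qp = 2.08 * A / tp.
Qp = 2.08 * 385 / 5.7
   = 800.8 / 5.7
   = 140.49 m^3/s per cm.

140.49


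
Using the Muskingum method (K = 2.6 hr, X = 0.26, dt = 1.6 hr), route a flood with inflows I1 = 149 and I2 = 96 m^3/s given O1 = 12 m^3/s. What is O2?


Muskingum coefficients:
denom = 2*K*(1-X) + dt = 2*2.6*(1-0.26) + 1.6 = 5.448.
C0 = (dt - 2*K*X)/denom = (1.6 - 2*2.6*0.26)/5.448 = 0.0455.
C1 = (dt + 2*K*X)/denom = (1.6 + 2*2.6*0.26)/5.448 = 0.5419.
C2 = (2*K*(1-X) - dt)/denom = 0.4126.
O2 = C0*I2 + C1*I1 + C2*O1
   = 0.0455*96 + 0.5419*149 + 0.4126*12
   = 90.06 m^3/s.

90.06


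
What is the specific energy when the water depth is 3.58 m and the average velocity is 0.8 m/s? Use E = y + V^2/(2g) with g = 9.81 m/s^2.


Specific energy E = y + V^2/(2g).
Velocity head = V^2/(2g) = 0.8^2 / (2*9.81) = 0.64 / 19.62 = 0.0326 m.
E = 3.58 + 0.0326 = 3.6126 m.

3.6126


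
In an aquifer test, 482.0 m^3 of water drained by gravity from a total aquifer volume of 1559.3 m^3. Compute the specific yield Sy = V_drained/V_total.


Specific yield Sy = Volume drained / Total volume.
Sy = 482.0 / 1559.3
   = 0.3091.

0.3091


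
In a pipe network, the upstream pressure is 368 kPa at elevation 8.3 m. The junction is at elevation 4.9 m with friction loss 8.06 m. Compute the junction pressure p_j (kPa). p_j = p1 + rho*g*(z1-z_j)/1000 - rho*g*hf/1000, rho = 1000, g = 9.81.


Junction pressure: p_j = p1 + rho*g*(z1 - z_j)/1000 - rho*g*hf/1000.
Elevation term = 1000*9.81*(8.3 - 4.9)/1000 = 33.354 kPa.
Friction term = 1000*9.81*8.06/1000 = 79.069 kPa.
p_j = 368 + 33.354 - 79.069 = 322.29 kPa.

322.29


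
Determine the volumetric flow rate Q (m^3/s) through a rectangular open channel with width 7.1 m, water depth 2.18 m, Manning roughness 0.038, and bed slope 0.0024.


For a rectangular channel, the cross-sectional area A = b * y = 7.1 * 2.18 = 15.48 m^2.
The wetted perimeter P = b + 2y = 7.1 + 2*2.18 = 11.46 m.
Hydraulic radius R = A/P = 15.48/11.46 = 1.3506 m.
Velocity V = (1/n)*R^(2/3)*S^(1/2) = (1/0.038)*1.3506^(2/3)*0.0024^(1/2) = 1.5752 m/s.
Discharge Q = A * V = 15.48 * 1.5752 = 24.381 m^3/s.

24.381


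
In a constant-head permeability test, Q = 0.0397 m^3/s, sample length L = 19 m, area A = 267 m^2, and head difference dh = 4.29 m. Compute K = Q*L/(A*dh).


From K = Q*L / (A*dh):
Numerator: Q*L = 0.0397 * 19 = 0.7543.
Denominator: A*dh = 267 * 4.29 = 1145.43.
K = 0.7543 / 1145.43 = 0.000659 m/s.

0.000659


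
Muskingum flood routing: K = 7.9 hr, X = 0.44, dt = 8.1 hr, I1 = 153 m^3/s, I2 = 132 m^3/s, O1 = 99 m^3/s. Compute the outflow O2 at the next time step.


Muskingum coefficients:
denom = 2*K*(1-X) + dt = 2*7.9*(1-0.44) + 8.1 = 16.948.
C0 = (dt - 2*K*X)/denom = (8.1 - 2*7.9*0.44)/16.948 = 0.0677.
C1 = (dt + 2*K*X)/denom = (8.1 + 2*7.9*0.44)/16.948 = 0.8881.
C2 = (2*K*(1-X) - dt)/denom = 0.0441.
O2 = C0*I2 + C1*I1 + C2*O1
   = 0.0677*132 + 0.8881*153 + 0.0441*99
   = 149.19 m^3/s.

149.19


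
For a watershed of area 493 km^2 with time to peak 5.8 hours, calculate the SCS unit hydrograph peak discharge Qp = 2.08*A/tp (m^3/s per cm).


SCS formula: Qp = 2.08 * A / tp.
Qp = 2.08 * 493 / 5.8
   = 1025.44 / 5.8
   = 176.8 m^3/s per cm.

176.8


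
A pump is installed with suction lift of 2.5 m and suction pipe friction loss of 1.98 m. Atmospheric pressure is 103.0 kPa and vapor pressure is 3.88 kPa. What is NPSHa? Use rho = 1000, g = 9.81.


NPSHa = p_atm/(rho*g) - z_s - hf_s - p_vap/(rho*g).
p_atm/(rho*g) = 103.0*1000 / (1000*9.81) = 10.499 m.
p_vap/(rho*g) = 3.88*1000 / (1000*9.81) = 0.396 m.
NPSHa = 10.499 - 2.5 - 1.98 - 0.396
      = 5.62 m.

5.62


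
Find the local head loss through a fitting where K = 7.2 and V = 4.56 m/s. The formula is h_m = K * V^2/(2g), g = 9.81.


Minor loss formula: h_m = K * V^2/(2g).
V^2 = 4.56^2 = 20.7936.
V^2/(2g) = 20.7936 / 19.62 = 1.0598 m.
h_m = 7.2 * 1.0598 = 7.6307 m.

7.6307


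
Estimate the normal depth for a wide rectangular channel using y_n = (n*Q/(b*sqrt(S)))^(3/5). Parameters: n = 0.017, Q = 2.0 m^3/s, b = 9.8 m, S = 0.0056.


We use the wide-channel approximation y_n = (n*Q/(b*sqrt(S)))^(3/5).
sqrt(S) = sqrt(0.0056) = 0.074833.
Numerator: n*Q = 0.017 * 2.0 = 0.034.
Denominator: b*sqrt(S) = 9.8 * 0.074833 = 0.733363.
arg = 0.0464.
y_n = 0.0464^(3/5) = 0.1584 m.

0.1584


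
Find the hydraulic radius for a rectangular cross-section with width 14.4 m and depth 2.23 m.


For a rectangular section:
Flow area A = b * y = 14.4 * 2.23 = 32.11 m^2.
Wetted perimeter P = b + 2y = 14.4 + 2*2.23 = 18.86 m.
Hydraulic radius R = A/P = 32.11 / 18.86 = 1.7027 m.

1.7027


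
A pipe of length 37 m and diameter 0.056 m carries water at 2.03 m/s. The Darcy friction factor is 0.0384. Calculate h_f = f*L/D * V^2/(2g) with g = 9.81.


Darcy-Weisbach equation: h_f = f * (L/D) * V^2/(2g).
f * L/D = 0.0384 * 37/0.056 = 25.3714.
V^2/(2g) = 2.03^2 / (2*9.81) = 4.1209 / 19.62 = 0.21 m.
h_f = 25.3714 * 0.21 = 5.329 m.

5.329


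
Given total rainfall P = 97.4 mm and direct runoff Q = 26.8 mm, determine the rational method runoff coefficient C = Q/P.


The runoff coefficient C = runoff depth / rainfall depth.
C = 26.8 / 97.4
  = 0.2752.

0.2752


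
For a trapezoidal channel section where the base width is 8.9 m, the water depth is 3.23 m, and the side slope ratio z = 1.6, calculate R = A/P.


For a trapezoidal section with side slope z:
A = (b + z*y)*y = (8.9 + 1.6*3.23)*3.23 = 45.44 m^2.
P = b + 2*y*sqrt(1 + z^2) = 8.9 + 2*3.23*sqrt(1 + 1.6^2) = 21.089 m.
R = A/P = 45.44 / 21.089 = 2.1547 m.

2.1547


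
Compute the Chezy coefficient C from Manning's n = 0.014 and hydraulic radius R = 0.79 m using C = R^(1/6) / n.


The Chezy coefficient relates to Manning's n through C = R^(1/6) / n.
R^(1/6) = 0.79^(1/6) = 0.961475.
C = 0.961475 / 0.014 = 68.68 m^(1/2)/s.

68.68


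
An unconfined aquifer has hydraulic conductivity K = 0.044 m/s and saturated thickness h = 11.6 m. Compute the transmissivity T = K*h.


Transmissivity is defined as T = K * h.
T = 0.044 * 11.6
  = 0.5104 m^2/s.

0.5104


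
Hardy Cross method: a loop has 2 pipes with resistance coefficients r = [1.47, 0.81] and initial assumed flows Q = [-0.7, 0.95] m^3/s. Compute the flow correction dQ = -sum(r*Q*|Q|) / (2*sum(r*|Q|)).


Numerator terms (r*Q*|Q|): 1.47*-0.7*|-0.7| = -0.7203; 0.81*0.95*|0.95| = 0.731.
Sum of numerator = 0.0107.
Denominator terms (r*|Q|): 1.47*|-0.7| = 1.029; 0.81*|0.95| = 0.7695.
2 * sum of denominator = 2 * 1.7985 = 3.597.
dQ = -0.0107 / 3.597 = -0.003 m^3/s.

-0.003


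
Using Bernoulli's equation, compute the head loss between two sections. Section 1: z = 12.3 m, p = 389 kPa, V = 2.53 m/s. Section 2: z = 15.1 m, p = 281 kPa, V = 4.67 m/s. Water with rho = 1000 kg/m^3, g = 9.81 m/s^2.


Total head at each section: H = z + p/(rho*g) + V^2/(2g).
H1 = 12.3 + 389*1000/(1000*9.81) + 2.53^2/(2*9.81)
   = 12.3 + 39.653 + 0.3262
   = 52.28 m.
H2 = 15.1 + 281*1000/(1000*9.81) + 4.67^2/(2*9.81)
   = 15.1 + 28.644 + 1.1116
   = 44.856 m.
h_L = H1 - H2 = 52.28 - 44.856 = 7.424 m.

7.424


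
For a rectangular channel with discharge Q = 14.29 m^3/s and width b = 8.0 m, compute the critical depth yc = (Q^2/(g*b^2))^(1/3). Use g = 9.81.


Using yc = (Q^2 / (g * b^2))^(1/3):
Q^2 = 14.29^2 = 204.2.
g * b^2 = 9.81 * 8.0^2 = 9.81 * 64.0 = 627.84.
Q^2 / (g*b^2) = 204.2 / 627.84 = 0.3252.
yc = 0.3252^(1/3) = 0.6877 m.

0.6877


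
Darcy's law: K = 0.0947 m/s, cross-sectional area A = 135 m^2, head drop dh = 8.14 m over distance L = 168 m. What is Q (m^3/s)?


Darcy's law: Q = K * A * i, where i = dh/L.
Hydraulic gradient i = 8.14 / 168 = 0.048452.
Q = 0.0947 * 135 * 0.048452
  = 0.6194 m^3/s.

0.6194


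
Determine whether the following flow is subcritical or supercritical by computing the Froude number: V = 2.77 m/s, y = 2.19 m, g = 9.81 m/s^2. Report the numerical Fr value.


The Froude number is defined as Fr = V / sqrt(g*y).
g*y = 9.81 * 2.19 = 21.4839.
sqrt(g*y) = sqrt(21.4839) = 4.6351.
Fr = 2.77 / 4.6351 = 0.5976.
Since Fr < 1, the flow is subcritical.

0.5976


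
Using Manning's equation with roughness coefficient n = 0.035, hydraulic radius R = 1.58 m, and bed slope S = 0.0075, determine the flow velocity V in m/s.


Manning's equation gives V = (1/n) * R^(2/3) * S^(1/2).
First, compute R^(2/3) = 1.58^(2/3) = 1.3566.
Next, S^(1/2) = 0.0075^(1/2) = 0.086603.
Then 1/n = 1/0.035 = 28.57.
V = 28.57 * 1.3566 * 0.086603 = 3.3566 m/s.

3.3566


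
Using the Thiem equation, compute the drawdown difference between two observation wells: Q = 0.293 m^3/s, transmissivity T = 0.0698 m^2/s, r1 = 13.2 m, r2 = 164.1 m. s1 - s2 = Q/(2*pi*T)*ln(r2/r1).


Thiem equation: s1 - s2 = Q/(2*pi*T) * ln(r2/r1).
ln(r2/r1) = ln(164.1/13.2) = 2.5203.
Q/(2*pi*T) = 0.293 / (2*pi*0.0698) = 0.293 / 0.4386 = 0.6681.
s1 - s2 = 0.6681 * 2.5203 = 1.6837 m.

1.6837


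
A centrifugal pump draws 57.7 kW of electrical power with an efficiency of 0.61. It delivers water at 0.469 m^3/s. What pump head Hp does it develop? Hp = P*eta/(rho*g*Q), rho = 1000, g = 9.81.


Pump head formula: Hp = P * eta / (rho * g * Q).
Numerator: P * eta = 57.7 * 1000 * 0.61 = 35197.0 W.
Denominator: rho * g * Q = 1000 * 9.81 * 0.469 = 4600.89.
Hp = 35197.0 / 4600.89 = 7.65 m.

7.65


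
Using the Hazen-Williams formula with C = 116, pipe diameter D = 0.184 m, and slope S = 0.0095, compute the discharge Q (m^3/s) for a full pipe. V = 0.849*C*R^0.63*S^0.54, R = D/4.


For a full circular pipe, R = D/4 = 0.184/4 = 0.046 m.
V = 0.849 * 116 * 0.046^0.63 * 0.0095^0.54
  = 0.849 * 116 * 0.143727 * 0.080904
  = 1.1452 m/s.
Pipe area A = pi*D^2/4 = pi*0.184^2/4 = 0.0266 m^2.
Q = A * V = 0.0266 * 1.1452 = 0.0305 m^3/s.

0.0305


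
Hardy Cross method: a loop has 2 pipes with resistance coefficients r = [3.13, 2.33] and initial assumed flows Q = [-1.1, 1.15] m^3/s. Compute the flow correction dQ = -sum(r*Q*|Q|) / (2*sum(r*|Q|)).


Numerator terms (r*Q*|Q|): 3.13*-1.1*|-1.1| = -3.7873; 2.33*1.15*|1.15| = 3.0814.
Sum of numerator = -0.7059.
Denominator terms (r*|Q|): 3.13*|-1.1| = 3.443; 2.33*|1.15| = 2.6795.
2 * sum of denominator = 2 * 6.1225 = 12.245.
dQ = --0.7059 / 12.245 = 0.0576 m^3/s.

0.0576


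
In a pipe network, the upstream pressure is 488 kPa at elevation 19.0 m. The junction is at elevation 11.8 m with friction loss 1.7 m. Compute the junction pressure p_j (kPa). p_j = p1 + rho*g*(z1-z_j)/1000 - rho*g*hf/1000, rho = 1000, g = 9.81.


Junction pressure: p_j = p1 + rho*g*(z1 - z_j)/1000 - rho*g*hf/1000.
Elevation term = 1000*9.81*(19.0 - 11.8)/1000 = 70.632 kPa.
Friction term = 1000*9.81*1.7/1000 = 16.677 kPa.
p_j = 488 + 70.632 - 16.677 = 541.96 kPa.

541.96


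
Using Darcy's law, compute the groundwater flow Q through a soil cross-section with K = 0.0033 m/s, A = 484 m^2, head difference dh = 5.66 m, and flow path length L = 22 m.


Darcy's law: Q = K * A * i, where i = dh/L.
Hydraulic gradient i = 5.66 / 22 = 0.257273.
Q = 0.0033 * 484 * 0.257273
  = 0.4109 m^3/s.

0.4109


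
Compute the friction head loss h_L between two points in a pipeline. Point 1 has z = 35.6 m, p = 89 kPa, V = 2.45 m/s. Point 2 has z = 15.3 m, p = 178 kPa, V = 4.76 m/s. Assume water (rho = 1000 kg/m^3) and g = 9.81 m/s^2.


Total head at each section: H = z + p/(rho*g) + V^2/(2g).
H1 = 35.6 + 89*1000/(1000*9.81) + 2.45^2/(2*9.81)
   = 35.6 + 9.072 + 0.3059
   = 44.978 m.
H2 = 15.3 + 178*1000/(1000*9.81) + 4.76^2/(2*9.81)
   = 15.3 + 18.145 + 1.1548
   = 34.6 m.
h_L = H1 - H2 = 44.978 - 34.6 = 10.379 m.

10.379


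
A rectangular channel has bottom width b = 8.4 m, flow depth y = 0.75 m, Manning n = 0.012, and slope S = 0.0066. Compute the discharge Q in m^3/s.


For a rectangular channel, the cross-sectional area A = b * y = 8.4 * 0.75 = 6.3 m^2.
The wetted perimeter P = b + 2y = 8.4 + 2*0.75 = 9.9 m.
Hydraulic radius R = A/P = 6.3/9.9 = 0.6364 m.
Velocity V = (1/n)*R^(2/3)*S^(1/2) = (1/0.012)*0.6364^(2/3)*0.0066^(1/2) = 5.0087 m/s.
Discharge Q = A * V = 6.3 * 5.0087 = 31.555 m^3/s.

31.555


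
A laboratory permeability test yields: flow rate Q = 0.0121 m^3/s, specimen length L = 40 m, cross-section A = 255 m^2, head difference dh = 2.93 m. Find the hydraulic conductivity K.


From K = Q*L / (A*dh):
Numerator: Q*L = 0.0121 * 40 = 0.484.
Denominator: A*dh = 255 * 2.93 = 747.15.
K = 0.484 / 747.15 = 0.000648 m/s.

0.000648


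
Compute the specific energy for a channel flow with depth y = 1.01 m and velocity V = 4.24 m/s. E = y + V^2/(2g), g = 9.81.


Specific energy E = y + V^2/(2g).
Velocity head = V^2/(2g) = 4.24^2 / (2*9.81) = 17.9776 / 19.62 = 0.9163 m.
E = 1.01 + 0.9163 = 1.9263 m.

1.9263


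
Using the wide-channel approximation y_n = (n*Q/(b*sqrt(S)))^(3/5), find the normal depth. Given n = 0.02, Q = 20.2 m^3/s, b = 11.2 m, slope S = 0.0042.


We use the wide-channel approximation y_n = (n*Q/(b*sqrt(S)))^(3/5).
sqrt(S) = sqrt(0.0042) = 0.064807.
Numerator: n*Q = 0.02 * 20.2 = 0.404.
Denominator: b*sqrt(S) = 11.2 * 0.064807 = 0.725838.
arg = 0.5566.
y_n = 0.5566^(3/5) = 0.7036 m.

0.7036


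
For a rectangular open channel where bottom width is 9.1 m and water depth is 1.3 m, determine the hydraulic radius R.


For a rectangular section:
Flow area A = b * y = 9.1 * 1.3 = 11.83 m^2.
Wetted perimeter P = b + 2y = 9.1 + 2*1.3 = 11.7 m.
Hydraulic radius R = A/P = 11.83 / 11.7 = 1.0111 m.

1.0111


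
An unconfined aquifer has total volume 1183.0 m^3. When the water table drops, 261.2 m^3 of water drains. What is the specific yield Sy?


Specific yield Sy = Volume drained / Total volume.
Sy = 261.2 / 1183.0
   = 0.2208.

0.2208


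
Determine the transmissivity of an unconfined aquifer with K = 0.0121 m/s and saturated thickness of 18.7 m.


Transmissivity is defined as T = K * h.
T = 0.0121 * 18.7
  = 0.2263 m^2/s.

0.2263


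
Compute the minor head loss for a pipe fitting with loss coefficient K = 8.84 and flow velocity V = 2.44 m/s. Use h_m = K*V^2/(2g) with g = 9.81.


Minor loss formula: h_m = K * V^2/(2g).
V^2 = 2.44^2 = 5.9536.
V^2/(2g) = 5.9536 / 19.62 = 0.3034 m.
h_m = 8.84 * 0.3034 = 2.6825 m.

2.6825


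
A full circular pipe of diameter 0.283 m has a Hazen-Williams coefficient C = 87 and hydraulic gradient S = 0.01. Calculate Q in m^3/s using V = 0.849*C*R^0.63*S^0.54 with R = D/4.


For a full circular pipe, R = D/4 = 0.283/4 = 0.0707 m.
V = 0.849 * 87 * 0.0707^0.63 * 0.01^0.54
  = 0.849 * 87 * 0.188507 * 0.083176
  = 1.1581 m/s.
Pipe area A = pi*D^2/4 = pi*0.283^2/4 = 0.0629 m^2.
Q = A * V = 0.0629 * 1.1581 = 0.0728 m^3/s.

0.0728


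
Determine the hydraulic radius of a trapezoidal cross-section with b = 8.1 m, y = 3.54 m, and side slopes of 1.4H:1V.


For a trapezoidal section with side slope z:
A = (b + z*y)*y = (8.1 + 1.4*3.54)*3.54 = 46.218 m^2.
P = b + 2*y*sqrt(1 + z^2) = 8.1 + 2*3.54*sqrt(1 + 1.4^2) = 20.281 m.
R = A/P = 46.218 / 20.281 = 2.2789 m.

2.2789


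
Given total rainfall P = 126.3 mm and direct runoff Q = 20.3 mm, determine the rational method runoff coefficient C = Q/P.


The runoff coefficient C = runoff depth / rainfall depth.
C = 20.3 / 126.3
  = 0.1607.

0.1607


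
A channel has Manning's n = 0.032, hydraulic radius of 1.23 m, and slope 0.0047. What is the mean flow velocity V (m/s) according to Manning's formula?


Manning's equation gives V = (1/n) * R^(2/3) * S^(1/2).
First, compute R^(2/3) = 1.23^(2/3) = 1.148.
Next, S^(1/2) = 0.0047^(1/2) = 0.068557.
Then 1/n = 1/0.032 = 31.25.
V = 31.25 * 1.148 * 0.068557 = 2.4594 m/s.

2.4594


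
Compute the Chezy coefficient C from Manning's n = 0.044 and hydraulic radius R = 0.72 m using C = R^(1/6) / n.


The Chezy coefficient relates to Manning's n through C = R^(1/6) / n.
R^(1/6) = 0.72^(1/6) = 0.946721.
C = 0.946721 / 0.044 = 21.52 m^(1/2)/s.

21.52


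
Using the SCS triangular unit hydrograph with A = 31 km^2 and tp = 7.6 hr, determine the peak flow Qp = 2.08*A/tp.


SCS formula: Qp = 2.08 * A / tp.
Qp = 2.08 * 31 / 7.6
   = 64.48 / 7.6
   = 8.48 m^3/s per cm.

8.48


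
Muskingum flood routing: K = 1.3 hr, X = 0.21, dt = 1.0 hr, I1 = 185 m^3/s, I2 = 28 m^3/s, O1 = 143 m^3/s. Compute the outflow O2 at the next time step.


Muskingum coefficients:
denom = 2*K*(1-X) + dt = 2*1.3*(1-0.21) + 1.0 = 3.054.
C0 = (dt - 2*K*X)/denom = (1.0 - 2*1.3*0.21)/3.054 = 0.1487.
C1 = (dt + 2*K*X)/denom = (1.0 + 2*1.3*0.21)/3.054 = 0.5062.
C2 = (2*K*(1-X) - dt)/denom = 0.3451.
O2 = C0*I2 + C1*I1 + C2*O1
   = 0.1487*28 + 0.5062*185 + 0.3451*143
   = 147.17 m^3/s.

147.17


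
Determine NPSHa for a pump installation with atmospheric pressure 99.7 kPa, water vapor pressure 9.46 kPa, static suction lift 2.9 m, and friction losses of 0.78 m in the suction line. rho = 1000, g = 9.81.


NPSHa = p_atm/(rho*g) - z_s - hf_s - p_vap/(rho*g).
p_atm/(rho*g) = 99.7*1000 / (1000*9.81) = 10.163 m.
p_vap/(rho*g) = 9.46*1000 / (1000*9.81) = 0.964 m.
NPSHa = 10.163 - 2.9 - 0.78 - 0.964
      = 5.52 m.

5.52


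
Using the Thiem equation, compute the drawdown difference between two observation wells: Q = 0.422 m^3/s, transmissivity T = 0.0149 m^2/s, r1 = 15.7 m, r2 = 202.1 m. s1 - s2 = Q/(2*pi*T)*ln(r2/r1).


Thiem equation: s1 - s2 = Q/(2*pi*T) * ln(r2/r1).
ln(r2/r1) = ln(202.1/15.7) = 2.5551.
Q/(2*pi*T) = 0.422 / (2*pi*0.0149) = 0.422 / 0.0936 = 4.5076.
s1 - s2 = 4.5076 * 2.5551 = 11.5174 m.

11.5174


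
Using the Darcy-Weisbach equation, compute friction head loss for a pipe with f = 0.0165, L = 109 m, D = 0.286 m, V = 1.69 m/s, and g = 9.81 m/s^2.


Darcy-Weisbach equation: h_f = f * (L/D) * V^2/(2g).
f * L/D = 0.0165 * 109/0.286 = 6.2885.
V^2/(2g) = 1.69^2 / (2*9.81) = 2.8561 / 19.62 = 0.1456 m.
h_f = 6.2885 * 0.1456 = 0.915 m.

0.915


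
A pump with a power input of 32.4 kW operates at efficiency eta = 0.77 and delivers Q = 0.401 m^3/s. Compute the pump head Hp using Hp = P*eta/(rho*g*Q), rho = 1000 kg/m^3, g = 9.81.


Pump head formula: Hp = P * eta / (rho * g * Q).
Numerator: P * eta = 32.4 * 1000 * 0.77 = 24948.0 W.
Denominator: rho * g * Q = 1000 * 9.81 * 0.401 = 3933.81.
Hp = 24948.0 / 3933.81 = 6.34 m.

6.34


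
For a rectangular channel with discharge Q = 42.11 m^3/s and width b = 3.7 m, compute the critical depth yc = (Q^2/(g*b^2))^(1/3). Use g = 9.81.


Using yc = (Q^2 / (g * b^2))^(1/3):
Q^2 = 42.11^2 = 1773.25.
g * b^2 = 9.81 * 3.7^2 = 9.81 * 13.69 = 134.3.
Q^2 / (g*b^2) = 1773.25 / 134.3 = 13.2036.
yc = 13.2036^(1/3) = 2.3636 m.

2.3636


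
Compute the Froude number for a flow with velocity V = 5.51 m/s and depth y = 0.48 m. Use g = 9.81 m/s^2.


The Froude number is defined as Fr = V / sqrt(g*y).
g*y = 9.81 * 0.48 = 4.7088.
sqrt(g*y) = sqrt(4.7088) = 2.17.
Fr = 5.51 / 2.17 = 2.5392.

2.5392


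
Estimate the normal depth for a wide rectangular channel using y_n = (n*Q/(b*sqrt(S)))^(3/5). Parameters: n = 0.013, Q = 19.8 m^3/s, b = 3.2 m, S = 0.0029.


We use the wide-channel approximation y_n = (n*Q/(b*sqrt(S)))^(3/5).
sqrt(S) = sqrt(0.0029) = 0.053852.
Numerator: n*Q = 0.013 * 19.8 = 0.2574.
Denominator: b*sqrt(S) = 3.2 * 0.053852 = 0.172326.
arg = 1.4937.
y_n = 1.4937^(3/5) = 1.2722 m.

1.2722


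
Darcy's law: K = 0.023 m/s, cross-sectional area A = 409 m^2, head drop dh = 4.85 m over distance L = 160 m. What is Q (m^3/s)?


Darcy's law: Q = K * A * i, where i = dh/L.
Hydraulic gradient i = 4.85 / 160 = 0.030312.
Q = 0.023 * 409 * 0.030312
  = 0.2851 m^3/s.

0.2851


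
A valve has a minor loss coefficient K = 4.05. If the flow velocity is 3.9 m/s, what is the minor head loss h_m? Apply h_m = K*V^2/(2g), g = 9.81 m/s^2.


Minor loss formula: h_m = K * V^2/(2g).
V^2 = 3.9^2 = 15.21.
V^2/(2g) = 15.21 / 19.62 = 0.7752 m.
h_m = 4.05 * 0.7752 = 3.1397 m.

3.1397


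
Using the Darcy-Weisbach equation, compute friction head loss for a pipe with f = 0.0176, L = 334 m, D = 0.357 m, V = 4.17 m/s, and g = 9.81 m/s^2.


Darcy-Weisbach equation: h_f = f * (L/D) * V^2/(2g).
f * L/D = 0.0176 * 334/0.357 = 16.4661.
V^2/(2g) = 4.17^2 / (2*9.81) = 17.3889 / 19.62 = 0.8863 m.
h_f = 16.4661 * 0.8863 = 14.594 m.

14.594


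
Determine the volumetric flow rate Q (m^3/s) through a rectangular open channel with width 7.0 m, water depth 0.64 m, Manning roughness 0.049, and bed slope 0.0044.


For a rectangular channel, the cross-sectional area A = b * y = 7.0 * 0.64 = 4.48 m^2.
The wetted perimeter P = b + 2y = 7.0 + 2*0.64 = 8.28 m.
Hydraulic radius R = A/P = 4.48/8.28 = 0.5411 m.
Velocity V = (1/n)*R^(2/3)*S^(1/2) = (1/0.049)*0.5411^(2/3)*0.0044^(1/2) = 0.8989 m/s.
Discharge Q = A * V = 4.48 * 0.8989 = 4.027 m^3/s.

4.027


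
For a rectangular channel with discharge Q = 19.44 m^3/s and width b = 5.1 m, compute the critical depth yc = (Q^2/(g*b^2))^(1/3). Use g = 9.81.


Using yc = (Q^2 / (g * b^2))^(1/3):
Q^2 = 19.44^2 = 377.91.
g * b^2 = 9.81 * 5.1^2 = 9.81 * 26.01 = 255.16.
Q^2 / (g*b^2) = 377.91 / 255.16 = 1.4811.
yc = 1.4811^(1/3) = 1.1399 m.

1.1399
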